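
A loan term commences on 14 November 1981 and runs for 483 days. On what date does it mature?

March 12, 1983

Counting forward 483 days from November 14, 1981.
November has 30 days, so 30 − 14 = 16 days remain after November 14, 1981; 483 − 16 = 467 left.
December 1981 has 31 days: 467 − 31 = 436 left.
January 1982 has 31 days: 436 − 31 = 405 left.
February 1982 has 28 days (1982 is not a leap year): 405 − 28 = 377 left.
March 1982 has 31 days: 377 − 31 = 346 left.
April 1982 has 30 days: 346 − 30 = 316 left.
May 1982 has 31 days: 316 − 31 = 285 left.
June 1982 has 30 days: 285 − 30 = 255 left.
July 1982 has 31 days: 255 − 31 = 224 left.
August 1982 has 31 days: 224 − 31 = 193 left.
September 1982 has 30 days: 193 − 30 = 163 left.
October 1982 has 31 days: 163 − 31 = 132 left.
November 1982 has 30 days: 132 − 30 = 102 left.
December 1982 has 31 days: 102 − 31 = 71 left.
January 1983 has 31 days: 71 − 31 = 40 left.
February 1983 has 28 days (1983 is not a leap year): 40 − 28 = 12 left.
12 days into March 1983 → March 12, 1983.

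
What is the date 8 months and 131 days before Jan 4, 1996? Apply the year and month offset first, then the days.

Counting back 8 months and 131 days from January 4, 1996: first the month/year part, then the days.
month 1 − 8 = -7, which is month 5 of year 1995 → May 1995.
Day 4 is valid in May, giving May 4, 1995.
Now subtract 131 days from May 4, 1995.
Going back 4 days from May 4, 1995 reaches the end of the previous month; 131 − 4 = 127 left.
April 1995 has 30 days: 127 − 30 = 97 left.
March 1995 has 31 days: 97 − 31 = 66 left.
February 1995 has 28 days (1995 is not a leap year): 66 − 28 = 38 left.
January 1995 has 31 days: 38 − 31 = 7 left.
December 1994 has 31 days; 31 − 7 = 24 → December 24, 1994.

December 24, 1994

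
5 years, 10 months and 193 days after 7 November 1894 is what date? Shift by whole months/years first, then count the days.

March 19, 1901

Adding 5 years, 10 months and 193 days from November 7, 1894: first the month/year part, then the days.
+5 years → 1899; month 11 + 10 = 21, which is month 9 of year 1900 → September 1900.
Day 7 is valid in September, giving September 7, 1900.
Now add 193 days from September 7, 1900.
September has 30 days, so 30 − 7 = 23 days remain after September 7, 1900; 193 − 23 = 170 left.
October 1900 has 31 days: 170 − 31 = 139 left.
November 1900 has 30 days: 139 − 30 = 109 left.
December 1900 has 31 days: 109 − 31 = 78 left.
January 1901 has 31 days: 78 − 31 = 47 left.
February 1901 has 28 days (1901 is not a leap year): 47 − 28 = 19 left.
19 days into March 1901 → March 19, 1901.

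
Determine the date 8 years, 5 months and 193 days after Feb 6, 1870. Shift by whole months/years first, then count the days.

January 15, 1879

Advancing 8 years, 5 months and 193 days from February 6, 1870: first the month/year part, then the days.
+8 years → 1878; month 2 + 5 = 7 → July 1878.
Day 6 is valid in July, giving July 6, 1878.
Now add 193 days from July 6, 1878.
July has 31 days, so 31 − 6 = 25 days remain after July 6, 1878; 193 − 25 = 168 left.
August 1878 has 31 days: 168 − 31 = 137 left.
September 1878 has 30 days: 137 − 30 = 107 left.
October 1878 has 31 days: 107 − 31 = 76 left.
November 1878 has 30 days: 76 − 30 = 46 left.
December 1878 has 31 days: 46 − 31 = 15 left.
15 days into January 1879 → January 15, 1879.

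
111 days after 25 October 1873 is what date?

Adding 111 days from October 25, 1873.
October has 31 days, so 31 − 25 = 6 days remain after October 25, 1873; 111 − 6 = 105 left.
November 1873 has 30 days: 105 − 30 = 75 left.
December 1873 has 31 days: 75 − 31 = 44 left.
January 1874 has 31 days: 44 − 31 = 13 left.
13 days into February 1874 → February 13, 1874.

February 13, 1874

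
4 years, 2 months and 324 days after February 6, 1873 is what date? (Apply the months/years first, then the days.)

Adding 4 years, 2 months and 324 days from February 6, 1873: first the month/year part, then the days.
+4 years → 1877; month 2 + 2 = 4 → April 1877.
Day 6 is valid in April, giving April 6, 1877.
Now add 324 days from April 6, 1877.
April has 30 days, so 30 − 6 = 24 days remain after April 6, 1877; 324 − 24 = 300 left.
May 1877 has 31 days: 300 − 31 = 269 left.
June 1877 has 30 days: 269 − 30 = 239 left.
July 1877 has 31 days: 239 − 31 = 208 left.
August 1877 has 31 days: 208 − 31 = 177 left.
September 1877 has 30 days: 177 − 30 = 147 left.
October 1877 has 31 days: 147 − 31 = 116 left.
November 1877 has 30 days: 116 − 30 = 86 left.
December 1877 has 31 days: 86 − 31 = 55 left.
January 1878 has 31 days: 55 − 31 = 24 left.
24 days into February 1878 → February 24, 1878.

February 24, 1878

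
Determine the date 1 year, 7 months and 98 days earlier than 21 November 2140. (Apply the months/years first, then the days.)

January 13, 2139

Going back 1 year, 7 months and 98 days from November 21, 2140: first the month/year part, then the days.
-1 year → 2139; month 11 − 7 = 4 → April 2139.
Day 21 is valid in April, giving April 21, 2139.
Now subtract 98 days from April 21, 2139.
Going back 21 days from April 21, 2139 reaches the end of the previous month; 98 − 21 = 77 left.
March 2139 has 31 days: 77 − 31 = 46 left.
February 2139 has 28 days (2139 is not a leap year): 46 − 28 = 18 left.
January 2139 has 31 days; 31 − 18 = 13 → January 13, 2139.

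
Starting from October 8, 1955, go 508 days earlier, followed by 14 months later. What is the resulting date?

Counting back 508 days from October 8, 1955:
Going back 8 days from October 8, 1955 reaches the end of the previous month; 508 − 8 = 500 left.
September 1955 has 30 days: 500 − 30 = 470 left.
August 1955 has 31 days: 470 − 31 = 439 left.
July 1955 has 31 days: 439 − 31 = 408 left.
June 1955 has 30 days: 408 − 30 = 378 left.
May 1955 has 31 days: 378 − 31 = 347 left.
April 1955 has 30 days: 347 − 30 = 317 left.
March 1955 has 31 days: 317 − 31 = 286 left.
February 1955 has 28 days (1955 is not a leap year): 286 − 28 = 258 left.
January 1955 has 31 days: 258 − 31 = 227 left.
December 1954 has 31 days: 227 − 31 = 196 left.
November 1954 has 30 days: 196 − 30 = 166 left.
October 1954 has 31 days: 166 − 31 = 135 left.
September 1954 has 30 days: 135 − 30 = 105 left.
August 1954 has 31 days: 105 − 31 = 74 left.
July 1954 has 31 days: 74 − 31 = 43 left.
June 1954 has 30 days: 43 − 30 = 13 left.
May 1954 has 31 days; 31 − 13 = 18 → May 18, 1954.
Advancing 14 months from May 18, 1954:
month 5 + 14 = 19, which is month 7 of year 1955 → July 1955.
Day 18 is valid in July, giving July 18, 1955.

July 18, 1955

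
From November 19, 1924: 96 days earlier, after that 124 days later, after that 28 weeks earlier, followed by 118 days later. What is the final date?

Counting back 96 days from November 19, 1924:
Going back 19 days from November 19, 1924 reaches the end of the previous month; 96 − 19 = 77 left.
October 1924 has 31 days: 77 − 31 = 46 left.
September 1924 has 30 days: 46 − 30 = 16 left.
August 1924 has 31 days; 31 − 16 = 15 → August 15, 1924.
Counting forward 124 days from August 15, 1924:
August has 31 days, so 31 − 15 = 16 days remain after August 15, 1924; 124 − 16 = 108 left.
September 1924 has 30 days: 108 − 30 = 78 left.
October 1924 has 31 days: 78 − 31 = 47 left.
November 1924 has 30 days: 47 − 30 = 17 left.
17 days into December 1924 → December 17, 1924.
Counting back 28 weeks (= 196 days) from December 17, 1924:
Going back 17 days from December 17, 1924 reaches the end of the previous month; 196 − 17 = 179 left.
November 1924 has 30 days: 179 − 30 = 149 left.
October 1924 has 31 days: 149 − 31 = 118 left.
September 1924 has 30 days: 118 − 30 = 88 left.
August 1924 has 31 days: 88 − 31 = 57 left.
July 1924 has 31 days: 57 − 31 = 26 left.
June 1924 has 30 days; 30 − 26 = 4 → June 4, 1924.
Adding 118 days from June 4, 1924:
June has 30 days, so 30 − 4 = 26 days remain after June 4, 1924; 118 − 26 = 92 left.
July 1924 has 31 days: 92 − 31 = 61 left.
August 1924 has 31 days: 61 − 31 = 30 left.
30 days into September 1924 → September 30, 1924.

September 30, 1924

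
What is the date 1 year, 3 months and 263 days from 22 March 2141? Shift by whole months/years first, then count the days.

Counting forward 1 year, 3 months and 263 days from March 22, 2141: first the month/year part, then the days.
+1 year → 2142; month 3 + 3 = 6 → June 2142.
Day 22 is valid in June, giving June 22, 2142.
Now add 263 days from June 22, 2142.
June has 30 days, so 30 − 22 = 8 days remain after June 22, 2142; 263 − 8 = 255 left.
July 2142 has 31 days: 255 − 31 = 224 left.
August 2142 has 31 days: 224 − 31 = 193 left.
September 2142 has 30 days: 193 − 30 = 163 left.
October 2142 has 31 days: 163 − 31 = 132 left.
November 2142 has 30 days: 132 − 30 = 102 left.
December 2142 has 31 days: 102 − 31 = 71 left.
January 2143 has 31 days: 71 − 31 = 40 left.
February 2143 has 28 days (2143 is not a leap year): 40 − 28 = 12 left.
12 days into March 2143 → March 12, 2143.

March 12, 2143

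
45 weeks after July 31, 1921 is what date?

Adding 45 weeks = 315 days from July 31, 1921.
July has 31 days, so 31 − 31 = 0 days remain after July 31, 1921; 315 − 0 = 315 left.
August 1921 has 31 days: 315 − 31 = 284 left.
September 1921 has 30 days: 284 − 30 = 254 left.
October 1921 has 31 days: 254 − 31 = 223 left.
November 1921 has 30 days: 223 − 30 = 193 left.
December 1921 has 31 days: 193 − 31 = 162 left.
January 1922 has 31 days: 162 − 31 = 131 left.
February 1922 has 28 days (1922 is not a leap year): 131 − 28 = 103 left.
March 1922 has 31 days: 103 − 31 = 72 left.
April 1922 has 30 days: 72 − 30 = 42 left.
May 1922 has 31 days: 42 − 31 = 11 left.
11 days into June 1922 → June 11, 1922.

June 11, 1922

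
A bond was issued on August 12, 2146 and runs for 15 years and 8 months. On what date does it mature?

April 12, 2162

Advancing 15 years and 8 months from August 12, 2146.
+15 years → 2161; month 8 + 8 = 16, which is month 4 of year 2162 → April 2162.
Day 12 is valid in April, giving April 12, 2162.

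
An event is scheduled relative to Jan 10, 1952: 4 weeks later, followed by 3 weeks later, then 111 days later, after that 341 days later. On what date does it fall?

May 25, 1953

Counting forward 4 weeks (= 28 days) from January 10, 1952:
January has 31 days, so 31 − 10 = 21 days remain after January 10, 1952; 28 − 21 = 7 left.
7 days into February 1952 → February 7, 1952.
Counting forward 3 weeks (= 21 days) from February 7, 1952:
February has 29 days; 7 + 21 = 28, still in February.
Advancing 111 days from February 28, 1952:
February has 29 days, so 29 − 28 = 1 day remains after February 28, 1952; 111 − 1 = 110 left.
March 1952 has 31 days: 110 − 31 = 79 left.
April 1952 has 30 days: 79 − 30 = 49 left.
May 1952 has 31 days: 49 − 31 = 18 left.
18 days into June 1952 → June 18, 1952.
Adding 341 days from June 18, 1952:
June has 30 days, so 30 − 18 = 12 days remain after June 18, 1952; 341 − 12 = 329 left.
July 1952 has 31 days: 329 − 31 = 298 left.
August 1952 has 31 days: 298 − 31 = 267 left.
September 1952 has 30 days: 267 − 30 = 237 left.
October 1952 has 31 days: 237 − 31 = 206 left.
November 1952 has 30 days: 206 − 30 = 176 left.
December 1952 has 31 days: 176 − 31 = 145 left.
January 1953 has 31 days: 145 − 31 = 114 left.
February 1953 has 28 days (1953 is not a leap year): 114 − 28 = 86 left.
March 1953 has 31 days: 86 − 31 = 55 left.
April 1953 has 30 days: 55 − 30 = 25 left.
25 days into May 1953 → May 25, 1953.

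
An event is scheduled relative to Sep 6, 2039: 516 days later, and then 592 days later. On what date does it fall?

September 18, 2042

Advancing 516 days from September 6, 2039:
September has 30 days, so 30 − 6 = 24 days remain after September 6, 2039; 516 − 24 = 492 left.
October 2039 has 31 days: 492 − 31 = 461 left.
November 2039 has 30 days: 461 − 30 = 431 left.
December 2039 has 31 days: 431 − 31 = 400 left.
January 2040 has 31 days: 400 − 31 = 369 left.
February 2040 has 29 days (2040 is a leap year): 369 − 29 = 340 left.
March 2040 has 31 days: 340 − 31 = 309 left.
April 2040 has 30 days: 309 − 30 = 279 left.
May 2040 has 31 days: 279 − 31 = 248 left.
June 2040 has 30 days: 248 − 30 = 218 left.
July 2040 has 31 days: 218 − 31 = 187 left.
August 2040 has 31 days: 187 − 31 = 156 left.
September 2040 has 30 days: 156 − 30 = 126 left.
October 2040 has 31 days: 126 − 31 = 95 left.
November 2040 has 30 days: 95 − 30 = 65 left.
December 2040 has 31 days: 65 − 31 = 34 left.
January 2041 has 31 days: 34 − 31 = 3 left.
3 days into February 2041 → February 3, 2041.
Counting forward 592 days from February 3, 2041:
February has 28 days, so 28 − 3 = 25 days remain after February 3, 2041; 592 − 25 = 567 left.
March 2041 has 31 days: 567 − 31 = 536 left.
April 2041 has 30 days: 536 − 30 = 506 left.
May 2041 has 31 days: 506 − 31 = 475 left.
June 2041 has 30 days: 475 − 30 = 445 left.
July 2041 has 31 days: 445 − 31 = 414 left.
August 2041 has 31 days: 414 − 31 = 383 left.
September 2041 has 30 days: 383 − 30 = 353 left.
October 2041 has 31 days: 353 − 31 = 322 left.
November 2041 has 30 days: 322 − 30 = 292 left.
December 2041 has 31 days: 292 − 31 = 261 left.
January 2042 has 31 days: 261 − 31 = 230 left.
February 2042 has 28 days (2042 is not a leap year): 230 − 28 = 202 left.
March 2042 has 31 days: 202 − 31 = 171 left.
April 2042 has 30 days: 171 − 30 = 141 left.
May 2042 has 31 days: 141 − 31 = 110 left.
June 2042 has 30 days: 110 − 30 = 80 left.
July 2042 has 31 days: 80 − 31 = 49 left.
August 2042 has 31 days: 49 − 31 = 18 left.
18 days into September 2042 → September 18, 2042.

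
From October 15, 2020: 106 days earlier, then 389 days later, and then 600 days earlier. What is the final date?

December 3, 2019

Going back 106 days from October 15, 2020:
Going back 15 days from October 15, 2020 reaches the end of the previous month; 106 − 15 = 91 left.
September 2020 has 30 days: 91 − 30 = 61 left.
August 2020 has 31 days: 61 − 31 = 30 left.
July 2020 has 31 days; 31 − 30 = 1 → July 1, 2020.
Advancing 389 days from July 1, 2020:
July has 31 days, so 31 − 1 = 30 days remain after July 1, 2020; 389 − 30 = 359 left.
August 2020 has 31 days: 359 − 31 = 328 left.
September 2020 has 30 days: 328 − 30 = 298 left.
October 2020 has 31 days: 298 − 31 = 267 left.
November 2020 has 30 days: 267 − 30 = 237 left.
December 2020 has 31 days: 237 − 31 = 206 left.
January 2021 has 31 days: 206 − 31 = 175 left.
February 2021 has 28 days (2021 is not a leap year): 175 − 28 = 147 left.
March 2021 has 31 days: 147 − 31 = 116 left.
April 2021 has 30 days: 116 − 30 = 86 left.
May 2021 has 31 days: 86 − 31 = 55 left.
June 2021 has 30 days: 55 − 30 = 25 left.
25 days into July 2021 → July 25, 2021.
Counting back 600 days from July 25, 2021:
Going back 25 days from July 25, 2021 reaches the end of the previous month; 600 − 25 = 575 left.
June 2021 has 30 days: 575 − 30 = 545 left.
May 2021 has 31 days: 545 − 31 = 514 left.
April 2021 has 30 days: 514 − 30 = 484 left.
March 2021 has 31 days: 484 − 31 = 453 left.
February 2021 has 28 days (2021 is not a leap year): 453 − 28 = 425 left.
January 2021 has 31 days: 425 − 31 = 394 left.
December 2020 has 31 days: 394 − 31 = 363 left.
November 2020 has 30 days: 363 − 30 = 333 left.
October 2020 has 31 days: 333 − 31 = 302 left.
September 2020 has 30 days: 302 − 30 = 272 left.
August 2020 has 31 days: 272 − 31 = 241 left.
July 2020 has 31 days: 241 − 31 = 210 left.
June 2020 has 30 days: 210 − 30 = 180 left.
May 2020 has 31 days: 180 − 31 = 149 left.
April 2020 has 30 days: 149 − 30 = 119 left.
March 2020 has 31 days: 119 − 31 = 88 left.
February 2020 has 29 days (2020 is a leap year): 88 − 29 = 59 left.
January 2020 has 31 days: 59 − 31 = 28 left.
December 2019 has 31 days; 31 − 28 = 3 → December 3, 2019.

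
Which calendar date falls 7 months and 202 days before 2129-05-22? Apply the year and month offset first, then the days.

April 3, 2128

Counting back 7 months and 202 days from May 22, 2129: first the month/year part, then the days.
month 5 − 7 = -2, which is month 10 of year 2128 → October 2128.
Day 22 is valid in October, giving October 22, 2128.
Now subtract 202 days from October 22, 2128.
Going back 22 days from October 22, 2128 reaches the end of the previous month; 202 − 22 = 180 left.
September 2128 has 30 days: 180 − 30 = 150 left.
August 2128 has 31 days: 150 − 31 = 119 left.
July 2128 has 31 days: 119 − 31 = 88 left.
June 2128 has 30 days: 88 − 30 = 58 left.
May 2128 has 31 days: 58 − 31 = 27 left.
April 2128 has 30 days; 30 − 27 = 3 → April 3, 2128.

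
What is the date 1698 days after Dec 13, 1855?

Adding 1698 days from December 13, 1855.
December has 31 days, so 31 − 13 = 18 days remain after December 13, 1855; 1698 − 18 = 1680 left.
January 1856 has 31 days: 1680 − 31 = 1649 left.
February 1856 has 29 days (1856 is a leap year): 1649 − 29 = 1620 left.
March 1856 has 31 days: 1620 − 31 = 1589 left.
April 1856 has 30 days: 1589 − 30 = 1559 left.
May 1856 has 31 days: 1559 − 31 = 1528 left.
June 1856 has 30 days: 1528 − 30 = 1498 left.
July 1856 has 31 days: 1498 − 31 = 1467 left.
August 1856 has 31 days: 1467 − 31 = 1436 left.
September 1856 has 30 days: 1436 − 30 = 1406 left.
October 1856 has 31 days: 1406 − 31 = 1375 left.
November 1856 has 30 days: 1375 − 30 = 1345 left.
December 1856 has 31 days: 1345 − 31 = 1314 left.
January 1857 has 31 days: 1314 − 31 = 1283 left.
February 1857 has 28 days (1857 is not a leap year): 1283 − 28 = 1255 left.
March 1857 has 31 days: 1255 − 31 = 1224 left.
April 1857 has 30 days: 1224 − 30 = 1194 left.
May 1857 has 31 days: 1194 − 31 = 1163 left.
June 1857 has 30 days: 1163 − 30 = 1133 left.
July 1857 has 31 days: 1133 − 31 = 1102 left.
August 1857 has 31 days: 1102 − 31 = 1071 left.
September 1857 has 30 days: 1071 − 30 = 1041 left.
October 1857 has 31 days: 1041 − 31 = 1010 left.
November 1857 has 30 days: 1010 − 30 = 980 left.
December 1857 has 31 days: 980 − 31 = 949 left.
January 1858 has 31 days: 949 − 31 = 918 left.
February 1858 has 28 days (1858 is not a leap year): 918 − 28 = 890 left.
March 1858 has 31 days: 890 − 31 = 859 left.
April 1858 has 30 days: 859 − 30 = 829 left.
May 1858 has 31 days: 829 − 31 = 798 left.
June 1858 has 30 days: 798 − 30 = 768 left.
July 1858 has 31 days: 768 − 31 = 737 left.
August 1858 has 31 days: 737 − 31 = 706 left.
September 1858 has 30 days: 706 − 30 = 676 left.
October 1858 has 31 days: 676 − 31 = 645 left.
November 1858 has 30 days: 645 − 30 = 615 left.
December 1858 has 31 days: 615 − 31 = 584 left.
January 1859 has 31 days: 584 − 31 = 553 left.
February 1859 has 28 days (1859 is not a leap year): 553 − 28 = 525 left.
March 1859 has 31 days: 525 − 31 = 494 left.
April 1859 has 30 days: 494 − 30 = 464 left.
May 1859 has 31 days: 464 − 31 = 433 left.
June 1859 has 30 days: 433 − 30 = 403 left.
July 1859 has 31 days: 403 − 31 = 372 left.
August 1859 has 31 days: 372 − 31 = 341 left.
September 1859 has 30 days: 341 − 30 = 311 left.
October 1859 has 31 days: 311 − 31 = 280 left.
November 1859 has 30 days: 280 − 30 = 250 left.
December 1859 has 31 days: 250 − 31 = 219 left.
January 1860 has 31 days: 219 − 31 = 188 left.
February 1860 has 29 days (1860 is a leap year): 188 − 29 = 159 left.
March 1860 has 31 days: 159 − 31 = 128 left.
April 1860 has 30 days: 128 − 30 = 98 left.
May 1860 has 31 days: 98 − 31 = 67 left.
June 1860 has 30 days: 67 − 30 = 37 left.
July 1860 has 31 days: 37 − 31 = 6 left.
6 days into August 1860 → August 6, 1860.

August 6, 1860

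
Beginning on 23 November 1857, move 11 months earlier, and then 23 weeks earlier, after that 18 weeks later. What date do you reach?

Subtracting 11 months from November 23, 1857:
month 11 − 11 = 0, which is month 12 of year 1856 → December 1856.
Day 23 is valid in December, giving December 23, 1856.
Going back 23 weeks (= 161 days) from December 23, 1856:
Going back 23 days from December 23, 1856 reaches the end of the previous month; 161 − 23 = 138 left.
November 1856 has 30 days: 138 − 30 = 108 left.
October 1856 has 31 days: 108 − 31 = 77 left.
September 1856 has 30 days: 77 − 30 = 47 left.
August 1856 has 31 days: 47 − 31 = 16 left.
July 1856 has 31 days; 31 − 16 = 15 → July 15, 1856.
Counting forward 18 weeks (= 126 days) from July 15, 1856:
July has 31 days, so 31 − 15 = 16 days remain after July 15, 1856; 126 − 16 = 110 left.
August 1856 has 31 days: 110 − 31 = 79 left.
September 1856 has 30 days: 79 − 30 = 49 left.
October 1856 has 31 days: 49 − 31 = 18 left.
18 days into November 1856 → November 18, 1856.

November 18, 1856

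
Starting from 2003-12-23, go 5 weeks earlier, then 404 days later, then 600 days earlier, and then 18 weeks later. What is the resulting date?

September 9, 2003

Counting back 5 weeks (= 35 days) from December 23, 2003:
Going back 23 days from December 23, 2003 reaches the end of the previous month; 35 − 23 = 12 left.
November 2003 has 30 days; 30 − 12 = 18 → November 18, 2003.
Counting forward 404 days from November 18, 2003:
November has 30 days, so 30 − 18 = 12 days remain after November 18, 2003; 404 − 12 = 392 left.
December 2003 has 31 days: 392 − 31 = 361 left.
January 2004 has 31 days: 361 − 31 = 330 left.
February 2004 has 29 days (2004 is a leap year): 330 − 29 = 301 left.
March 2004 has 31 days: 301 − 31 = 270 left.
April 2004 has 30 days: 270 − 30 = 240 left.
May 2004 has 31 days: 240 − 31 = 209 left.
June 2004 has 30 days: 209 − 30 = 179 left.
July 2004 has 31 days: 179 − 31 = 148 left.
August 2004 has 31 days: 148 − 31 = 117 left.
September 2004 has 30 days: 117 − 30 = 87 left.
October 2004 has 31 days: 87 − 31 = 56 left.
November 2004 has 30 days: 56 − 30 = 26 left.
26 days into December 2004 → December 26, 2004.
Subtracting 600 days from December 26, 2004:
Going back 26 days from December 26, 2004 reaches the end of the previous month; 600 − 26 = 574 left.
November 2004 has 30 days: 574 − 30 = 544 left.
October 2004 has 31 days: 544 − 31 = 513 left.
September 2004 has 30 days: 513 − 30 = 483 left.
August 2004 has 31 days: 483 − 31 = 452 left.
July 2004 has 31 days: 452 − 31 = 421 left.
June 2004 has 30 days: 421 − 30 = 391 left.
May 2004 has 31 days: 391 − 31 = 360 left.
April 2004 has 30 days: 360 − 30 = 330 left.
March 2004 has 31 days: 330 − 31 = 299 left.
February 2004 has 29 days (2004 is a leap year): 299 − 29 = 270 left.
January 2004 has 31 days: 270 − 31 = 239 left.
December 2003 has 31 days: 239 − 31 = 208 left.
November 2003 has 30 days: 208 − 30 = 178 left.
October 2003 has 31 days: 178 − 31 = 147 left.
September 2003 has 30 days: 147 − 30 = 117 left.
August 2003 has 31 days: 117 − 31 = 86 left.
July 2003 has 31 days: 86 − 31 = 55 left.
June 2003 has 30 days: 55 − 30 = 25 left.
May 2003 has 31 days; 31 − 25 = 6 → May 6, 2003.
Counting forward 18 weeks (= 126 days) from May 6, 2003:
May has 31 days, so 31 − 6 = 25 days remain after May 6, 2003; 126 − 25 = 101 left.
June 2003 has 30 days: 101 − 30 = 71 left.
July 2003 has 31 days: 71 − 31 = 40 left.
August 2003 has 31 days: 40 − 31 = 9 left.
9 days into September 2003 → September 9, 2003.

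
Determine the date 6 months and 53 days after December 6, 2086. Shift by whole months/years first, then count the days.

Adding 6 months and 53 days from December 6, 2086: first the month/year part, then the days.
month 12 + 6 = 18, which is month 6 of year 2087 → June 2087.
Day 6 is valid in June, giving June 6, 2087.
Now add 53 days from June 6, 2087.
June has 30 days, so 30 − 6 = 24 days remain after June 6, 2087; 53 − 24 = 29 left.
29 days into July 2087 → July 29, 2087.

July 29, 2087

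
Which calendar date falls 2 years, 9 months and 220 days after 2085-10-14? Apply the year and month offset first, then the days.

February 19, 2089

Advancing 2 years, 9 months and 220 days from October 14, 2085: first the month/year part, then the days.
+2 years → 2087; month 10 + 9 = 19, which is month 7 of year 2088 → July 2088.
Day 14 is valid in July, giving July 14, 2088.
Now add 220 days from July 14, 2088.
July has 31 days, so 31 − 14 = 17 days remain after July 14, 2088; 220 − 17 = 203 left.
August 2088 has 31 days: 203 − 31 = 172 left.
September 2088 has 30 days: 172 − 30 = 142 left.
October 2088 has 31 days: 142 − 31 = 111 left.
November 2088 has 30 days: 111 − 30 = 81 left.
December 2088 has 31 days: 81 − 31 = 50 left.
January 2089 has 31 days: 50 − 31 = 19 left.
19 days into February 2089 → February 19, 2089.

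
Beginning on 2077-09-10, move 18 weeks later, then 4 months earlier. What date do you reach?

September 14, 2077

Counting forward 18 weeks (= 126 days) from September 10, 2077:
September has 30 days, so 30 − 10 = 20 days remain after September 10, 2077; 126 − 20 = 106 left.
October 2077 has 31 days: 106 − 31 = 75 left.
November 2077 has 30 days: 75 − 30 = 45 left.
December 2077 has 31 days: 45 − 31 = 14 left.
14 days into January 2078 → January 14, 2078.
Going back 4 months from January 14, 2078:
month 1 − 4 = -3, which is month 9 of year 2077 → September 2077.
Day 14 is valid in September, giving September 14, 2077.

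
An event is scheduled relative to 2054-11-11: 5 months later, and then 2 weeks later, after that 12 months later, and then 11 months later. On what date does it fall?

Advancing 5 months from November 11, 2054:
month 11 + 5 = 16, which is month 4 of year 2055 → April 2055.
Day 11 is valid in April, giving April 11, 2055.
Adding 2 weeks (= 14 days) from April 11, 2055:
April has 30 days; 11 + 14 = 25, still in April.
Counting forward 12 months from April 25, 2055:
month 4 + 12 = 16, which is month 4 of year 2056 → April 2056.
Day 25 is valid in April, giving April 25, 2056.
Counting forward 11 months from April 25, 2056:
month 4 + 11 = 15, which is month 3 of year 2057 → March 2057.
Day 25 is valid in March, giving March 25, 2057.

March 25, 2057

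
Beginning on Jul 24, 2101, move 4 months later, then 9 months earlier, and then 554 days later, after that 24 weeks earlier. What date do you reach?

Advancing 4 months from July 24, 2101:
month 7 + 4 = 11 → November 2101.
Day 24 is valid in November, giving November 24, 2101.
Going back 9 months from November 24, 2101:
month 11 − 9 = 2 → February 2101.
Day 24 is valid in February, giving February 24, 2101.
Counting forward 554 days from February 24, 2101:
February has 28 days, so 28 − 24 = 4 days remain after February 24, 2101; 554 − 4 = 550 left.
March 2101 has 31 days: 550 − 31 = 519 left.
April 2101 has 30 days: 519 − 30 = 489 left.
May 2101 has 31 days: 489 − 31 = 458 left.
June 2101 has 30 days: 458 − 30 = 428 left.
July 2101 has 31 days: 428 − 31 = 397 left.
August 2101 has 31 days: 397 − 31 = 366 left.
September 2101 has 30 days: 366 − 30 = 336 left.
October 2101 has 31 days: 336 − 31 = 305 left.
November 2101 has 30 days: 305 − 30 = 275 left.
December 2101 has 31 days: 275 − 31 = 244 left.
January 2102 has 31 days: 244 − 31 = 213 left.
February 2102 has 28 days (2102 is not a leap year): 213 − 28 = 185 left.
March 2102 has 31 days: 185 − 31 = 154 left.
April 2102 has 30 days: 154 − 30 = 124 left.
May 2102 has 31 days: 124 − 31 = 93 left.
June 2102 has 30 days: 93 − 30 = 63 left.
July 2102 has 31 days: 63 − 31 = 32 left.
August 2102 has 31 days: 32 − 31 = 1 left.
1 day into September 2102 → September 1, 2102.
Subtracting 24 weeks (= 168 days) from September 1, 2102:
Going back 1 day from September 1, 2102 reaches the end of the previous month; 168 − 1 = 167 left.
August 2102 has 31 days: 167 − 31 = 136 left.
July 2102 has 31 days: 136 − 31 = 105 left.
June 2102 has 30 days: 105 − 30 = 75 left.
May 2102 has 31 days: 75 − 31 = 44 left.
April 2102 has 30 days: 44 − 30 = 14 left.
March 2102 has 31 days; 31 − 14 = 17 → March 17, 2102.

March 17, 2102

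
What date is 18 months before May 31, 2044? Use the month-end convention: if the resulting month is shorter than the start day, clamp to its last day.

November 30, 2042

Counting back 18 months from May 31, 2044.
month 5 − 18 = -13, which is month 11 of year 2042 → November 2042.
November 2042 has only 30 days and the start was day 31, so the date clamps to November 30, 2042.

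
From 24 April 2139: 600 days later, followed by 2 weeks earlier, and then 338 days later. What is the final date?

November 3, 2141

Counting forward 600 days from April 24, 2139:
April has 30 days, so 30 − 24 = 6 days remain after April 24, 2139; 600 − 6 = 594 left.
May 2139 has 31 days: 594 − 31 = 563 left.
June 2139 has 30 days: 563 − 30 = 533 left.
July 2139 has 31 days: 533 − 31 = 502 left.
August 2139 has 31 days: 502 − 31 = 471 left.
September 2139 has 30 days: 471 − 30 = 441 left.
October 2139 has 31 days: 441 − 31 = 410 left.
November 2139 has 30 days: 410 − 30 = 380 left.
December 2139 has 31 days: 380 − 31 = 349 left.
January 2140 has 31 days: 349 − 31 = 318 left.
February 2140 has 29 days (2140 is a leap year): 318 − 29 = 289 left.
March 2140 has 31 days: 289 − 31 = 258 left.
April 2140 has 30 days: 258 − 30 = 228 left.
May 2140 has 31 days: 228 − 31 = 197 left.
June 2140 has 30 days: 197 − 30 = 167 left.
July 2140 has 31 days: 167 − 31 = 136 left.
August 2140 has 31 days: 136 − 31 = 105 left.
September 2140 has 30 days: 105 − 30 = 75 left.
October 2140 has 31 days: 75 − 31 = 44 left.
November 2140 has 30 days: 44 − 30 = 14 left.
14 days into December 2140 → December 14, 2140.
Subtracting 2 weeks (= 14 days) from December 14, 2140:
Going back 14 days from December 14, 2140 reaches the end of the previous month; 14 − 14 = 0 left.
November 2140 has 30 days; 30 − 0 = 30 → November 30, 2140.
Adding 338 days from November 30, 2140:
November has 30 days, so 30 − 30 = 0 days remain after November 30, 2140; 338 − 0 = 338 left.
December 2140 has 31 days: 338 − 31 = 307 left.
January 2141 has 31 days: 307 − 31 = 276 left.
February 2141 has 28 days (2141 is not a leap year): 276 − 28 = 248 left.
March 2141 has 31 days: 248 − 31 = 217 left.
April 2141 has 30 days: 217 − 30 = 187 left.
May 2141 has 31 days: 187 − 31 = 156 left.
June 2141 has 30 days: 156 − 30 = 126 left.
July 2141 has 31 days: 126 − 31 = 95 left.
August 2141 has 31 days: 95 − 31 = 64 left.
September 2141 has 30 days: 64 − 30 = 34 left.
October 2141 has 31 days: 34 − 31 = 3 left.
3 days into November 2141 → November 3, 2141.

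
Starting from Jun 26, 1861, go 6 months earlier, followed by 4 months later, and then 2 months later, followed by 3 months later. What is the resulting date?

September 26, 1861

Going back 6 months from June 26, 1861:
month 6 − 6 = 0, which is month 12 of year 1860 → December 1860.
Day 26 is valid in December, giving December 26, 1860.
Advancing 4 months from December 26, 1860:
month 12 + 4 = 16, which is month 4 of year 1861 → April 1861.
Day 26 is valid in April, giving April 26, 1861.
Adding 2 months from April 26, 1861:
month 4 + 2 = 6 → June 1861.
Day 26 is valid in June, giving June 26, 1861.
Counting forward 3 months from June 26, 1861:
month 6 + 3 = 9 → September 1861.
Day 26 is valid in September, giving September 26, 1861.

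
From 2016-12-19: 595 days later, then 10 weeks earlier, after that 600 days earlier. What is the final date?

Adding 595 days from December 19, 2016:
December has 31 days, so 31 − 19 = 12 days remain after December 19, 2016; 595 − 12 = 583 left.
January 2017 has 31 days: 583 − 31 = 552 left.
February 2017 has 28 days (2017 is not a leap year): 552 − 28 = 524 left.
March 2017 has 31 days: 524 − 31 = 493 left.
April 2017 has 30 days: 493 − 30 = 463 left.
May 2017 has 31 days: 463 − 31 = 432 left.
June 2017 has 30 days: 432 − 30 = 402 left.
July 2017 has 31 days: 402 − 31 = 371 left.
August 2017 has 31 days: 371 − 31 = 340 left.
September 2017 has 30 days: 340 − 30 = 310 left.
October 2017 has 31 days: 310 − 31 = 279 left.
November 2017 has 30 days: 279 − 30 = 249 left.
December 2017 has 31 days: 249 − 31 = 218 left.
January 2018 has 31 days: 218 − 31 = 187 left.
February 2018 has 28 days (2018 is not a leap year): 187 − 28 = 159 left.
March 2018 has 31 days: 159 − 31 = 128 left.
April 2018 has 30 days: 128 − 30 = 98 left.
May 2018 has 31 days: 98 − 31 = 67 left.
June 2018 has 30 days: 67 − 30 = 37 left.
July 2018 has 31 days: 37 − 31 = 6 left.
6 days into August 2018 → August 6, 2018.
Subtracting 10 weeks (= 70 days) from August 6, 2018:
Going back 6 days from August 6, 2018 reaches the end of the previous month; 70 − 6 = 64 left.
July 2018 has 31 days: 64 − 31 = 33 left.
June 2018 has 30 days: 33 − 30 = 3 left.
May 2018 has 31 days; 31 − 3 = 28 → May 28, 2018.
Going back 600 days from May 28, 2018:
Going back 28 days from May 28, 2018 reaches the end of the previous month; 600 − 28 = 572 left.
April 2018 has 30 days: 572 − 30 = 542 left.
March 2018 has 31 days: 542 − 31 = 511 left.
February 2018 has 28 days (2018 is not a leap year): 511 − 28 = 483 left.
January 2018 has 31 days: 483 − 31 = 452 left.
December 2017 has 31 days: 452 − 31 = 421 left.
November 2017 has 30 days: 421 − 30 = 391 left.
October 2017 has 31 days: 391 − 31 = 360 left.
September 2017 has 30 days: 360 − 30 = 330 left.
August 2017 has 31 days: 330 − 31 = 299 left.
July 2017 has 31 days: 299 − 31 = 268 left.
June 2017 has 30 days: 268 − 30 = 238 left.
May 2017 has 31 days: 238 − 31 = 207 left.
April 2017 has 30 days: 207 − 30 = 177 left.
March 2017 has 31 days: 177 − 31 = 146 left.
February 2017 has 28 days (2017 is not a leap year): 146 − 28 = 118 left.
January 2017 has 31 days: 118 − 31 = 87 left.
December 2016 has 31 days: 87 − 31 = 56 left.
November 2016 has 30 days: 56 − 30 = 26 left.
October 2016 has 31 days; 31 − 26 = 5 → October 5, 2016.

October 5, 2016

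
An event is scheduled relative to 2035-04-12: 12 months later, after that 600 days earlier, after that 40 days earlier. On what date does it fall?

July 12, 2034

Advancing 12 months from April 12, 2035:
month 4 + 12 = 16, which is month 4 of year 2036 → April 2036.
Day 12 is valid in April, giving April 12, 2036.
Subtracting 600 days from April 12, 2036:
Going back 12 days from April 12, 2036 reaches the end of the previous month; 600 − 12 = 588 left.
March 2036 has 31 days: 588 − 31 = 557 left.
February 2036 has 29 days (2036 is a leap year): 557 − 29 = 528 left.
January 2036 has 31 days: 528 − 31 = 497 left.
December 2035 has 31 days: 497 − 31 = 466 left.
November 2035 has 30 days: 466 − 30 = 436 left.
October 2035 has 31 days: 436 − 31 = 405 left.
September 2035 has 30 days: 405 − 30 = 375 left.
August 2035 has 31 days: 375 − 31 = 344 left.
July 2035 has 31 days: 344 − 31 = 313 left.
June 2035 has 30 days: 313 − 30 = 283 left.
May 2035 has 31 days: 283 − 31 = 252 left.
April 2035 has 30 days: 252 − 30 = 222 left.
March 2035 has 31 days: 222 − 31 = 191 left.
February 2035 has 28 days (2035 is not a leap year): 191 − 28 = 163 left.
January 2035 has 31 days: 163 − 31 = 132 left.
December 2034 has 31 days: 132 − 31 = 101 left.
November 2034 has 30 days: 101 − 30 = 71 left.
October 2034 has 31 days: 71 − 31 = 40 left.
September 2034 has 30 days: 40 − 30 = 10 left.
August 2034 has 31 days; 31 − 10 = 21 → August 21, 2034.
Counting back 40 days from August 21, 2034:
Going back 21 days from August 21, 2034 reaches the end of the previous month; 40 − 21 = 19 left.
July 2034 has 31 days; 31 − 19 = 12 → July 12, 2034.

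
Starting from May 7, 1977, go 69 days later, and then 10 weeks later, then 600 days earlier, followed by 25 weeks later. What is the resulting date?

July 25, 1976

Advancing 69 days from May 7, 1977:
May has 31 days, so 31 − 7 = 24 days remain after May 7, 1977; 69 − 24 = 45 left.
June 1977 has 30 days: 45 − 30 = 15 left.
15 days into July 1977 → July 15, 1977.
Advancing 10 weeks (= 70 days) from July 15, 1977:
July has 31 days, so 31 − 15 = 16 days remain after July 15, 1977; 70 − 16 = 54 left.
August 1977 has 31 days: 54 − 31 = 23 left.
23 days into September 1977 → September 23, 1977.
Going back 600 days from September 23, 1977:
Going back 23 days from September 23, 1977 reaches the end of the previous month; 600 − 23 = 577 left.
August 1977 has 31 days: 577 − 31 = 546 left.
July 1977 has 31 days: 546 − 31 = 515 left.
June 1977 has 30 days: 515 − 30 = 485 left.
May 1977 has 31 days: 485 − 31 = 454 left.
April 1977 has 30 days: 454 − 30 = 424 left.
March 1977 has 31 days: 424 − 31 = 393 left.
February 1977 has 28 days (1977 is not a leap year): 393 − 28 = 365 left.
January 1977 has 31 days: 365 − 31 = 334 left.
December 1976 has 31 days: 334 − 31 = 303 left.
November 1976 has 30 days: 303 − 30 = 273 left.
October 1976 has 31 days: 273 − 31 = 242 left.
September 1976 has 30 days: 242 − 30 = 212 left.
August 1976 has 31 days: 212 − 31 = 181 left.
July 1976 has 31 days: 181 − 31 = 150 left.
June 1976 has 30 days: 150 − 30 = 120 left.
May 1976 has 31 days: 120 − 31 = 89 left.
April 1976 has 30 days: 89 − 30 = 59 left.
March 1976 has 31 days: 59 − 31 = 28 left.
February 1976 has 29 days; 29 − 28 = 1 → February 1, 1976.
Advancing 25 weeks (= 175 days) from February 1, 1976:
February has 29 days, so 29 − 1 = 28 days remain after February 1, 1976; 175 − 28 = 147 left.
March 1976 has 31 days: 147 − 31 = 116 left.
April 1976 has 30 days: 116 − 30 = 86 left.
May 1976 has 31 days: 86 − 31 = 55 left.
June 1976 has 30 days: 55 − 30 = 25 left.
25 days into July 1976 → July 25, 1976.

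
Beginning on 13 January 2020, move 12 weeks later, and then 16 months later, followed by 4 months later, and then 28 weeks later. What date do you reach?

Advancing 12 weeks (= 84 days) from January 13, 2020:
January has 31 days, so 31 − 13 = 18 days remain after January 13, 2020; 84 − 18 = 66 left.
February 2020 has 29 days (2020 is a leap year): 66 − 29 = 37 left.
March 2020 has 31 days: 37 − 31 = 6 left.
6 days into April 2020 → April 6, 2020.
Counting forward 16 months from April 6, 2020:
month 4 + 16 = 20, which is month 8 of year 2021 → August 2021.
Day 6 is valid in August, giving August 6, 2021.
Counting forward 4 months from August 6, 2021:
month 8 + 4 = 12 → December 2021.
Day 6 is valid in December, giving December 6, 2021.
Adding 28 weeks (= 196 days) from December 6, 2021:
December has 31 days, so 31 − 6 = 25 days remain after December 6, 2021; 196 − 25 = 171 left.
January 2022 has 31 days: 171 − 31 = 140 left.
February 2022 has 28 days (2022 is not a leap year): 140 − 28 = 112 left.
March 2022 has 31 days: 112 − 31 = 81 left.
April 2022 has 30 days: 81 − 30 = 51 left.
May 2022 has 31 days: 51 − 31 = 20 left.
20 days into June 2022 → June 20, 2022.

June 20, 2022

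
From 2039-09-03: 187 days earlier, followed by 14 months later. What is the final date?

April 28, 2040

Going back 187 days from September 3, 2039:
Going back 3 days from September 3, 2039 reaches the end of the previous month; 187 − 3 = 184 left.
August 2039 has 31 days: 184 − 31 = 153 left.
July 2039 has 31 days: 153 − 31 = 122 left.
June 2039 has 30 days: 122 − 30 = 92 left.
May 2039 has 31 days: 92 − 31 = 61 left.
April 2039 has 30 days: 61 − 30 = 31 left.
March 2039 has 31 days: 31 − 31 = 0 left.
February 2039 has 28 days; 28 − 0 = 28 → February 28, 2039.
Advancing 14 months from February 28, 2039:
month 2 + 14 = 16, which is month 4 of year 2040 → April 2040.
Day 28 is valid in April, giving April 28, 2040.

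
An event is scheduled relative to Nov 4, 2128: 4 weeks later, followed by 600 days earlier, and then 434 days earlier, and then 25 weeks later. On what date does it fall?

July 27, 2126

Advancing 4 weeks (= 28 days) from November 4, 2128:
November has 30 days, so 30 − 4 = 26 days remain after November 4, 2128; 28 − 26 = 2 left.
2 days into December 2128 → December 2, 2128.
Counting back 600 days from December 2, 2128:
Going back 2 days from December 2, 2128 reaches the end of the previous month; 600 − 2 = 598 left.
November 2128 has 30 days: 598 − 30 = 568 left.
October 2128 has 31 days: 568 − 31 = 537 left.
September 2128 has 30 days: 537 − 30 = 507 left.
August 2128 has 31 days: 507 − 31 = 476 left.
July 2128 has 31 days: 476 − 31 = 445 left.
June 2128 has 30 days: 445 − 30 = 415 left.
May 2128 has 31 days: 415 − 31 = 384 left.
April 2128 has 30 days: 384 − 30 = 354 left.
March 2128 has 31 days: 354 − 31 = 323 left.
February 2128 has 29 days (2128 is a leap year): 323 − 29 = 294 left.
January 2128 has 31 days: 294 − 31 = 263 left.
December 2127 has 31 days: 263 − 31 = 232 left.
November 2127 has 30 days: 232 − 30 = 202 left.
October 2127 has 31 days: 202 − 31 = 171 left.
September 2127 has 30 days: 171 − 30 = 141 left.
August 2127 has 31 days: 141 − 31 = 110 left.
July 2127 has 31 days: 110 − 31 = 79 left.
June 2127 has 30 days: 79 − 30 = 49 left.
May 2127 has 31 days: 49 − 31 = 18 left.
April 2127 has 30 days; 30 − 18 = 12 → April 12, 2127.
Going back 434 days from April 12, 2127:
Going back 12 days from April 12, 2127 reaches the end of the previous month; 434 − 12 = 422 left.
March 2127 has 31 days: 422 − 31 = 391 left.
February 2127 has 28 days (2127 is not a leap year): 391 − 28 = 363 left.
January 2127 has 31 days: 363 − 31 = 332 left.
December 2126 has 31 days: 332 − 31 = 301 left.
November 2126 has 30 days: 301 − 30 = 271 left.
October 2126 has 31 days: 271 − 31 = 240 left.
September 2126 has 30 days: 240 − 30 = 210 left.
August 2126 has 31 days: 210 − 31 = 179 left.
July 2126 has 31 days: 179 − 31 = 148 left.
June 2126 has 30 days: 148 − 30 = 118 left.
May 2126 has 31 days: 118 − 31 = 87 left.
April 2126 has 30 days: 87 − 30 = 57 left.
March 2126 has 31 days: 57 − 31 = 26 left.
February 2126 has 28 days; 28 − 26 = 2 → February 2, 2126.
Counting forward 25 weeks (= 175 days) from February 2, 2126:
February has 28 days, so 28 − 2 = 26 days remain after February 2, 2126; 175 − 26 = 149 left.
March 2126 has 31 days: 149 − 31 = 118 left.
April 2126 has 30 days: 118 − 30 = 88 left.
May 2126 has 31 days: 88 − 31 = 57 left.
June 2126 has 30 days: 57 − 30 = 27 left.
27 days into July 2126 → July 27, 2126.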